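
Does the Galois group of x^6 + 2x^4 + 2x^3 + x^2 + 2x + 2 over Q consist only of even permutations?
The polynomial is irreducible of degree 6 over Q. Its discriminant is -187648, which is not a perfect square. A Galois group lies in the alternating group exactly when the discriminant is a square in Q, so the Galois group ((S_3 x S_3) : C_2) is not contained in A_6.

No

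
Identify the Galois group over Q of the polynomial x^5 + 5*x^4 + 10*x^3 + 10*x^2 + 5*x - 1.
5T3: F_20

The polynomial f is an irreducible quintic over Q, so G = Gal(f/Q) is a transitive subgroup of S_5: one of C_5 (5T1, order 5), D_5 (5T2, order 10), F_20 (5T3, order 20), A_5 (5T4, order 60) or S_5 (5T5, order 120). The discriminant of f is 50000, which is not a perfect square, so G is not contained in A_5. The transitive groups of degree 5 not contained in A_5 are: F_20 (5T3, order 20), S_5 (5T5, order 120). By Dedekind's theorem, for a prime p not dividing disc(f) the degrees of the irreducible factors of f mod p form the cycle type of an element of G. Factoring f modulo the 18 such primes p <= 71 (skipping 2, 5, which divide the discriminant), each new pattern first appears at: mod 3: f = (x + 2)(x^4 + x^2 + 2x + 1), pattern 4+1; mod 11: f = (x^5 + 5x^4 + 10x^3 + 10x^2 + 5x + 10), pattern 5; mod 19: f = (x + 5)(x^2 + x + 16)(x^2 + 18x + 14), pattern 2+2+1. No other pattern occurs in this range, so the set of observed cycle types is {4+1, 5, 2+2+1}. The candidates containing elements of all these cycle types are F_20 (5T3) of order 20, S_5 (5T5) of order 120; the others are excluded. The observed types are precisely the cycle types that occur in F_20 (5T3) (apart from the identity). Each of the other remaining candidates has further cycle types, and by the Chebotarev density theorem the matching factorization patterns would occur for a proportion of primes equal to their share of the group: S_5 (5T5) additionally contains elements of type 3+2, 3+1+1, 2+1+1+1 (50 of its 120 elements, about 42% of primes). None of the 18 primes tested shows any such pattern (for each of these groups the chance of that is below 10^-4), which rules them out. Hence G = F_20 (5T3), of order 20.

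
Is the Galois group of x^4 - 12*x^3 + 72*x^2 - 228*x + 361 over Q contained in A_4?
The polynomial is irreducible of degree 4 over Q. Its discriminant is 26708224 = 5168^2, a perfect square. A Galois group lies in the alternating group exactly when the discriminant is a square in Q, so the Galois group (V_4) is contained in A_4.

Yes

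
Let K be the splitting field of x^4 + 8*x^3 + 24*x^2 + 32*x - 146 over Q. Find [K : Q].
The degree of the splitting field over Q equals the order of the Galois group, so first determine the group. The polynomial is an irreducible quartic over Q and its discriminant is -1088391168, which is not a perfect square, so the Galois group is not contained in A_4. The resolvent cubic y^3 - 24*y^2 + 840*y - 5696 has exactly one rational root, so the Galois group is C_4 or D_4. The quartic remains irreducible over Q(sqrt(disc)), so the group is D_4. The Galois group D_4 (4T3) has order 8, so the splitting field has degree 8 over Q.

8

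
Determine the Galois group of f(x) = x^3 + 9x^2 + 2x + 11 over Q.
S_3 (order 6)

The polynomial is an irreducible cubic over Q and its discriminant is -31487, which is not a perfect square. For an irreducible cubic, a non-square discriminant gives Galois group S_3.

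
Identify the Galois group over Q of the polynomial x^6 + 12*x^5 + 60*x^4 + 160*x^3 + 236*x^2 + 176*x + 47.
The polynomial f is an irreducible sextic over Q, so G = Gal(f/Q) is one of the 16 transitive subgroups 6T1, ..., 6T16 of S_6. The discriminant of f is 3356224 = 1832^2, a perfect square, so G is contained in A_6. The transitive groups of degree 6 contained in A_6 are: A_4 (6T4, order 12), S_4 (6T7, order 24), (C_3 x C_3) : C_4 (6T10, order 36), PSL(2,5) (6T12, order 60), A_6 (6T15, order 360). By Dedekind's theorem, for a prime p not dividing disc(f) the degrees of the irreducible factors of f mod p form the cycle type of an element of G. Factoring f modulo the 79 such primes p <= 419 (skipping 2, 229, which divide the discriminant), each new pattern first appears at: mod 3: f = (x^3 + x^2 + 2)(x^3 + 2x^2 + x + 1), pattern 3+3; mod 7: f = (x^2 + 4x + 1)(x^4 + x^3 + 6x^2 + 2x + 5), pattern 4+2; mod 23: f = (x + 11)(x + 16)(x^2 + 3x + 20)(x^2 + 5x + 1), pattern 2+2+1+1; mod 193: f = (x + 89)(x + 92)(x + 95)(x + 102)(x + 105)(x + 108), pattern 1+1+1+1+1+1. No other pattern occurs in this range, so the set of observed cycle types is {3+3, 4+2, 2+2+1+1, 1+1+1+1+1+1}. The candidates containing elements of all these cycle types are S_4 (6T7) of order 24, (C_3 x C_3) : C_4 (6T10) of order 36, A_6 (6T15) of order 360; the others are excluded. The observed types are precisely the cycle types that occur in S_4 (6T7). Each of the other remaining candidates has further cycle types, and by the Chebotarev density theorem the matching factorization patterns would occur for a proportion of primes equal to their share of the group: (C_3 x C_3) : C_4 (6T10) additionally contains elements of type 3+1+1+1 (4 of its 36 elements, about 11% of primes); A_6 (6T15) additionally contains elements of type 5+1, 3+1+1+1 (184 of its 360 elements, about 51% of primes). None of the 79 primes tested shows any such pattern (for each of these groups the chance of that is below 10^-4), which rules them out. Hence G = S_4 (6T7), of order 24.

S_4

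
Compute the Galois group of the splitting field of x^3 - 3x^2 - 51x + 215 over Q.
The polynomial is an irreducible cubic over Q and its discriminant is -78732, which is not a perfect square. For an irreducible cubic, a non-square discriminant gives Galois group S_3.

S_3 (order 6)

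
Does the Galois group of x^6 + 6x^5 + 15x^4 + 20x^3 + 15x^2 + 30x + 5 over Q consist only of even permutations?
Yes

The polynomial is irreducible of degree 6 over Q. Its discriminant is 746496000000 = 864000^2, a perfect square. A Galois group lies in the alternating group exactly when the discriminant is a square in Q, so the Galois group (A_6) is contained in A_6.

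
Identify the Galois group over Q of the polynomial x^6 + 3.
The polynomial f is an irreducible sextic over Q, so G = Gal(f/Q) is one of the 16 transitive subgroups 6T1, ..., 6T16 of S_6. The discriminant of f is -11337408, which is not a perfect square, so G is not contained in A_6. The transitive groups of degree 6 not contained in A_6 are: C_6 (6T1, order 6), S_3 (6T2, order 6), D_6 (6T3, order 12), C_3 x S_3 (6T5, order 18), A_4 x C_2 (6T6, order 24), S_4 (6T8, order 24), S_3 x S_3 (6T9, order 36), S_4 x C_2 (6T11, order 48), (S_3 x S_3) : C_2 (6T13, order 72), PGL(2,5) (6T14, order 120), S_6 (6T16, order 720). By Dedekind's theorem, for a prime p not dividing disc(f) the degrees of the irreducible factors of f mod p form the cycle type of an element of G. Factoring f modulo the 23 such primes p <= 97 (skipping 2, 3, which divide the discriminant), each new pattern first appears at: mod 5: f = (x^2 + 2)(x^2 + x + 2)(x^2 + 4x + 2), pattern 2+2+2; mod 7: f = (x^3 + 2)(x^3 + 5), pattern 3+3; mod 61: f = (x + 3)(x + 19)(x + 22)(x + 39)(x + 42)(x + 58), pattern 1+1+1+1+1+1. No other pattern occurs in this range, so the set of observed cycle types is {2+2+2, 3+3, 1+1+1+1+1+1}. The candidates containing elements of all these cycle types are C_6 (6T1) of order 6, S_3 (6T2) of order 6, D_6 (6T3) of order 12, C_3 x S_3 (6T5) of order 18, A_4 x C_2 (6T6) of order 24, S_4 (6T8) of order 24, S_3 x S_3 (6T9) of order 36, S_4 x C_2 (6T11) of order 48, (S_3 x S_3) : C_2 (6T13) of order 72, PGL(2,5) (6T14) of order 120, S_6 (6T16) of order 720; the others are excluded. The observed types are precisely the cycle types that occur in S_3 (6T2). Each of the other remaining candidates has further cycle types, and by the Chebotarev density theorem the matching factorization patterns would occur for a proportion of primes equal to their share of the group: C_6 (6T1) additionally contains elements of type 6 (2 of its 6 elements, about 33% of primes); D_6 (6T3) additionally contains elements of type 6, 2+2+1+1 (5 of its 12 elements, about 42% of primes); C_3 x S_3 (6T5) additionally contains elements of type 6, 3+1+1+1 (10 of its 18 elements, about 56% of primes); A_4 x C_2 (6T6) additionally contains elements of type 6, 2+2+1+1, 2+1+1+1+1 (14 of its 24 elements, about 58% of primes); S_4 (6T8) additionally contains elements of type 4+1+1, 2+2+1+1 (9 of its 24 elements, about 38% of primes); S_3 x S_3 (6T9) additionally contains elements of type 6, 3+1+1+1, 2+2+1+1 (25 of its 36 elements, about 69% of primes); S_4 x C_2 (6T11) additionally contains elements of type 6, 4+2, 4+1+1, 2+2+1+1, 2+1+1+1+1 (32 of its 48 elements, about 67% of primes); (S_3 x S_3) : C_2 (6T13) additionally contains elements of type 6, 4+2, 3+2+1, 3+1+1+1, 2+2+1+1, 2+1+1+1+1 (61 of its 72 elements, about 85% of primes); PGL(2,5) (6T14) additionally contains elements of type 6, 5+1, 4+1+1, 2+2+1+1 (89 of its 120 elements, about 74% of primes); S_6 (6T16) additionally contains elements of type 6, 5+1, 4+2, 4+1+1, 3+2+1, 3+1+1+1, 2+2+1+1, 2+1+1+1+1 (664 of its 720 elements, about 92% of primes). None of the 23 primes tested shows any such pattern (for each of these groups the chance of that is below 10^-4), which rules them out. Hence G = S_3 (6T2), of order 6.

S_3, S_3 acting on 6 points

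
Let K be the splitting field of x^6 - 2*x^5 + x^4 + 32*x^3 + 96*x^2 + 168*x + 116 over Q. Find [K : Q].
24

The degree of the splitting field over Q equals the order of the Galois group, so first determine the group. The polynomial f is an irreducible sextic over Q, so G = Gal(f/Q) is one of the 16 transitive subgroups 6T1, ..., 6T16 of S_6. The discriminant of f is -1080641454080000, which is not a perfect square, so G is not contained in A_6. The transitive groups of degree 6 not contained in A_6 are: C_6 (6T1, order 6), S_3 (6T2, order 6), D_6 (6T3, order 12), C_3 x S_3 (6T5, order 18), A_4 x C_2 (6T6, order 24), S_4 (6T8, order 24), S_3 x S_3 (6T9, order 36), S_4 x C_2 (6T11, order 48), (S_3 x S_3) : C_2 (6T13, order 72), PGL(2,5) (6T14, order 120), S_6 (6T16, order 720). By Dedekind's theorem, for a prime p not dividing disc(f) the degrees of the irreducible factors of f mod p form the cycle type of an element of G. Factoring f modulo the 22 such primes p <= 89 (skipping 2, 5, which divide the discriminant), each new pattern first appears at: mod 3: f = (x^3 + 2x + 2)(x^3 + x^2 + 2x + 1), pattern 3+3; mod 7: f = (x^2 + 2x + 2)(x^2 + 4x + 5)(x^2 + 6x + 6), pattern 2+2+2; mod 13: f = (x + 2)(x + 5)(x^4 + 4x^3 + 2x^2 + 4x + 9), pattern 4+1+1; mod 43: f = (x + 4)(x + 9)(x^2 + 8x + 32)(x^2 + 20x + 11), pattern 2+2+1+1. No other pattern occurs in this range, so the set of observed cycle types is {3+3, 2+2+2, 4+1+1, 2+2+1+1}. The candidates containing elements of all these cycle types are S_4 (6T8) of order 24, S_4 x C_2 (6T11) of order 48, PGL(2,5) (6T14) of order 120, S_6 (6T16) of order 720; the others are excluded. The observed types are precisely the cycle types that occur in S_4 (6T8) (apart from the identity). Each of the other remaining candidates has further cycle types, and by the Chebotarev density theorem the matching factorization patterns would occur for a proportion of primes equal to their share of the group: S_4 x C_2 (6T11) additionally contains elements of type 6, 4+2, 2+1+1+1+1 (17 of its 48 elements, about 35% of primes); PGL(2,5) (6T14) additionally contains elements of type 6, 5+1 (44 of its 120 elements, about 37% of primes); S_6 (6T16) additionally contains elements of type 6, 5+1, 4+2, 3+2+1, 3+1+1+1, 2+1+1+1+1 (529 of its 720 elements, about 73% of primes). None of the 22 primes tested shows any such pattern (for each of these groups the chance of that is below 10^-4), which rules them out. Hence G = S_4 (6T8), of order 24. The Galois group S_4 (6T8) has order 24, so the splitting field has degree 24 over Q.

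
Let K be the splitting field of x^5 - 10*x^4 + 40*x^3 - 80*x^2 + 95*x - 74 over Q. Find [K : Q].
The degree of the splitting field over Q equals the order of the Galois group, so first determine the group. The polynomial f is an irreducible quintic over Q, so G = Gal(f/Q) is a transitive subgroup of S_5: one of C_5 (5T1, order 5), D_5 (5T2, order 10), F_20 (5T3, order 20), A_5 (5T4, order 60) or S_5 (5T5, order 120). The discriminant of f is 259200000, which is not a perfect square, so G is not contained in A_5. The transitive groups of degree 5 not contained in A_5 are: F_20 (5T3, order 20), S_5 (5T5, order 120). By Dedekind's theorem, for a prime p not dividing disc(f) the degrees of the irreducible factors of f mod p form the cycle type of an element of G. Factoring f modulo the 18 such primes p <= 73 (skipping 2, 3, 5, which divide the discriminant), each new pattern first appears at: mod 7: f = (x + 6)(x^4 + 5x^3 + 3x^2 + 4), pattern 4+1; mod 11: f = (x + 3)(x^2 + 4x + 8)(x^2 + 5x + 7), pattern 2+2+1; mod 19: f = (x^5 + 9x^4 + 2x^3 + 15x^2 + 2), pattern 5. No other pattern occurs in this range, so the set of observed cycle types is {4+1, 2+2+1, 5}. The candidates containing elements of all these cycle types are F_20 (5T3) of order 20, S_5 (5T5) of order 120; the others are excluded. The observed types are precisely the cycle types that occur in F_20 (5T3) (apart from the identity). Each of the other remaining candidates has further cycle types, and by the Chebotarev density theorem the matching factorization patterns would occur for a proportion of primes equal to their share of the group: S_5 (5T5) additionally contains elements of type 3+2, 3+1+1, 2+1+1+1 (50 of its 120 elements, about 42% of primes). None of the 18 primes tested shows any such pattern (for each of these groups the chance of that is below 10^-4), which rules them out. Hence G = F_20 (5T3), of order 20. The Galois group F_20 (5T3) has order 20, so the splitting field has degree 20 over Q.

20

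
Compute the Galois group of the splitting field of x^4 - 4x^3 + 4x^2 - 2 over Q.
D_4 (order 8)

The polynomial is an irreducible quartic over Q and its discriminant is -1024, which is not a perfect square, so the Galois group is not contained in A_4. The resolvent cubic y^3 - 4*y^2 + 8*y has exactly one rational root, so the Galois group is C_4 or D_4. The quartic remains irreducible over Q(sqrt(disc)), so the group is D_4.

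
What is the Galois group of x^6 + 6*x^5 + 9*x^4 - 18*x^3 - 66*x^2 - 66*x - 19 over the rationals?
The polynomial f is an irreducible sextic over Q, so G = Gal(f/Q) is one of the 16 transitive subgroups 6T1, ..., 6T16 of S_6. The discriminant of f is 19050624576 = 138024^2, a perfect square, so G is contained in A_6. The transitive groups of degree 6 contained in A_6 are: A_4 (6T4, order 12), S_4 (6T7, order 24), (C_3 x C_3) : C_4 (6T10, order 36), PSL(2,5) (6T12, order 60), A_6 (6T15, order 360). By Dedekind's theorem, for a prime p not dividing disc(f) the degrees of the irreducible factors of f mod p form the cycle type of an element of G. Factoring f modulo the 33 such primes p <= 151 (skipping 2, 3, 71, which divide the discriminant), each new pattern first appears at: mod 5: f = (x^3 + 2x^2 + x + 4)(x^3 + 4x^2 + 4), pattern 3+3; mod 17: f = (x + 12)(x + 16)(x^2 + 13x + 1)(x^2 + 16x + 3), pattern 2+2+1+1. No other pattern occurs in this range, so the set of observed cycle types is {3+3, 2+2+1+1}. The candidates containing elements of all these cycle types are A_4 (6T4) of order 12, S_4 (6T7) of order 24, (C_3 x C_3) : C_4 (6T10) of order 36, PSL(2,5) (6T12) of order 60, A_6 (6T15) of order 360; the others are excluded. The observed types are precisely the cycle types that occur in A_4 (6T4) (apart from the identity). Each of the other remaining candidates has further cycle types, and by the Chebotarev density theorem the matching factorization patterns would occur for a proportion of primes equal to their share of the group: S_4 (6T7) additionally contains elements of type 4+2 (6 of its 24 elements, about 25% of primes); (C_3 x C_3) : C_4 (6T10) additionally contains elements of type 4+2, 3+1+1+1 (22 of its 36 elements, about 61% of primes); PSL(2,5) (6T12) additionally contains elements of type 5+1 (24 of its 60 elements, about 40% of primes); A_6 (6T15) additionally contains elements of type 5+1, 4+2, 3+1+1+1 (274 of its 360 elements, about 76% of primes). None of the 33 primes tested shows any such pattern (for each of these groups the chance of that is below 10^-4), which rules them out. Hence G = A_4 (6T4), of order 12.

6T4: A_4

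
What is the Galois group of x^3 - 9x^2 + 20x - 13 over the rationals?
The polynomial is an irreducible cubic over Q and its discriminant is 49 = 7^2, a perfect square. For an irreducible cubic, a square discriminant forces the Galois group to be A_3, the cyclic group of order 3.

C_3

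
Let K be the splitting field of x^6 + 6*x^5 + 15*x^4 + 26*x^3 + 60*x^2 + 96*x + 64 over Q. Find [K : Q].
The degree of the splitting field over Q equals the order of the Galois group, so first determine the group. The polynomial f is an irreducible sextic over Q, so G = Gal(f/Q) is one of the 16 transitive subgroups 6T1, ..., 6T16 of S_6. The discriminant of f is -1160950579200, which is not a perfect square, so G is not contained in A_6. The transitive groups of degree 6 not contained in A_6 are: C_6 (6T1, order 6), S_3 (6T2, order 6), D_6 (6T3, order 12), C_3 x S_3 (6T5, order 18), A_4 x C_2 (6T6, order 24), S_4 (6T8, order 24), S_3 x S_3 (6T9, order 36), S_4 x C_2 (6T11, order 48), (S_3 x S_3) : C_2 (6T13, order 72), PGL(2,5) (6T14, order 120), S_6 (6T16, order 720). By Dedekind's theorem, for a prime p not dividing disc(f) the degrees of the irreducible factors of f mod p form the cycle type of an element of G. Factoring f modulo the 23 such primes p <= 101 (skipping 2, 3, 5, which divide the discriminant), each new pattern first appears at: mod 7: f = (x^3 + 3x^2 + 2x + 5)(x^3 + 3x^2 + 4x + 3), pattern 3+3; mod 11: f = (x^2 + 4)(x^2 + 8x + 6)(x^2 + 9x + 10), pattern 2+2+2; mod 61: f = (x + 25)(x + 27)(x + 44)(x + 48)(x + 50)(x + 56), pattern 1+1+1+1+1+1. No other pattern occurs in this range, so the set of observed cycle types is {3+3, 2+2+2, 1+1+1+1+1+1}. The candidates containing elements of all these cycle types are C_6 (6T1) of order 6, S_3 (6T2) of order 6, D_6 (6T3) of order 12, C_3 x S_3 (6T5) of order 18, A_4 x C_2 (6T6) of order 24, S_4 (6T8) of order 24, S_3 x S_3 (6T9) of order 36, S_4 x C_2 (6T11) of order 48, (S_3 x S_3) : C_2 (6T13) of order 72, PGL(2,5) (6T14) of order 120, S_6 (6T16) of order 720; the others are excluded. The observed types are precisely the cycle types that occur in S_3 (6T2). Each of the other remaining candidates has further cycle types, and by the Chebotarev density theorem the matching factorization patterns would occur for a proportion of primes equal to their share of the group: C_6 (6T1) additionally contains elements of type 6 (2 of its 6 elements, about 33% of primes); D_6 (6T3) additionally contains elements of type 6, 2+2+1+1 (5 of its 12 elements, about 42% of primes); C_3 x S_3 (6T5) additionally contains elements of type 6, 3+1+1+1 (10 of its 18 elements, about 56% of primes); A_4 x C_2 (6T6) additionally contains elements of type 6, 2+2+1+1, 2+1+1+1+1 (14 of its 24 elements, about 58% of primes); S_4 (6T8) additionally contains elements of type 4+1+1, 2+2+1+1 (9 of its 24 elements, about 38% of primes); S_3 x S_3 (6T9) additionally contains elements of type 6, 3+1+1+1, 2+2+1+1 (25 of its 36 elements, about 69% of primes); S_4 x C_2 (6T11) additionally contains elements of type 6, 4+2, 4+1+1, 2+2+1+1, 2+1+1+1+1 (32 of its 48 elements, about 67% of primes); (S_3 x S_3) : C_2 (6T13) additionally contains elements of type 6, 4+2, 3+2+1, 3+1+1+1, 2+2+1+1, 2+1+1+1+1 (61 of its 72 elements, about 85% of primes); PGL(2,5) (6T14) additionally contains elements of type 6, 5+1, 4+1+1, 2+2+1+1 (89 of its 120 elements, about 74% of primes); S_6 (6T16) additionally contains elements of type 6, 5+1, 4+2, 4+1+1, 3+2+1, 3+1+1+1, 2+2+1+1, 2+1+1+1+1 (664 of its 720 elements, about 92% of primes). None of the 23 primes tested shows any such pattern (for each of these groups the chance of that is below 10^-4), which rules them out. Hence G = S_3 (6T2), of order 6. The Galois group S_3 (6T2) has order 6, so the splitting field has degree 6 over Q.

6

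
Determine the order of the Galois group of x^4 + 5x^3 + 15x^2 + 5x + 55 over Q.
The degree of the splitting field over Q equals the order of the Galois group, so first determine the group. The polynomial is an irreducible quartic over Q and its discriminant is 66430125, which is not a perfect square, so the Galois group is not contained in A_4. The resolvent cubic y^3 - 15*y^2 - 195*y + 1900 has exactly one rational root, so the Galois group is C_4 or D_4. The quartic becomes reducible over Q(sqrt(disc)), so the group is C_4. The Galois group C_4 (4T1) has order 4, so the splitting field has degree 4 over Q.

4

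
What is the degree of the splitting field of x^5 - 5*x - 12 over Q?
The degree of the splitting field over Q equals the order of the Galois group, so first determine the group. The polynomial f is an irreducible quintic over Q, so G = Gal(f/Q) is a transitive subgroup of S_5: one of C_5 (5T1, order 5), D_5 (5T2, order 10), F_20 (5T3, order 20), A_5 (5T4, order 60) or S_5 (5T5, order 120). The discriminant of f is 64000000 = 8000^2, a perfect square, so G is contained in A_5. The transitive groups of degree 5 contained in A_5 are: C_5 (5T1, order 5), D_5 (5T2, order 10), A_5 (5T4, order 60). By Dedekind's theorem, for a prime p not dividing disc(f) the degrees of the irreducible factors of f mod p form the cycle type of an element of G. Factoring f modulo the 23 such primes p <= 97 (skipping 2, 5, which divide the discriminant), each new pattern first appears at: mod 3: f = (x)(x^2 + x + 2)(x^2 + 2x + 2), pattern 2+2+1; mod 7: f = (x^5 + 2x + 2), pattern 5. No other pattern occurs in this range, so the set of observed cycle types is {2+2+1, 5}. The candidates containing elements of all these cycle types are D_5 (5T2) of order 10, A_5 (5T4) of order 60; the others are excluded. The observed types are precisely the cycle types that occur in D_5 (5T2) (apart from the identity). Each of the other remaining candidates has further cycle types, and by the Chebotarev density theorem the matching factorization patterns would occur for a proportion of primes equal to their share of the group: A_5 (5T4) additionally contains elements of type 3+1+1 (20 of its 60 elements, about 33% of primes). None of the 23 primes tested shows any such pattern (for each of these groups the chance of that is below 10^-4), which rules them out. Hence G = D_5 (5T2), of order 10. The Galois group D_5 (5T2) has order 10, so the splitting field has degree 10 over Q.

10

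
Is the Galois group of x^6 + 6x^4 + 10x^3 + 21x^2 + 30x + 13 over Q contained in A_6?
No

The polynomial is irreducible of degree 6 over Q. Its discriminant is -1024192512, which is not a perfect square. A Galois group lies in the alternating group exactly when the discriminant is a square in Q, so the Galois group (PGL(2,5)) is not contained in A_6.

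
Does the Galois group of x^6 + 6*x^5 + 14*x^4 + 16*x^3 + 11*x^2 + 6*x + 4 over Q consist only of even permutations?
The polynomial is irreducible of degree 6 over Q. Its discriminant is -5120000, which is not a perfect square. A Galois group lies in the alternating group exactly when the discriminant is a square in Q, so the Galois group (S_4) is not contained in A_6.

No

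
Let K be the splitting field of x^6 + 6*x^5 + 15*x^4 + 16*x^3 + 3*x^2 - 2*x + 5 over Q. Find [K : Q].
720

The degree of the splitting field over Q equals the order of the Galois group, so first determine the group. The polynomial f is an irreducible sextic over Q, so G = Gal(f/Q) is one of the 16 transitive subgroups 6T1, ..., 6T16 of S_6. The discriminant of f is -82751488, which is not a perfect square, so G is not contained in A_6. The transitive groups of degree 6 not contained in A_6 are: C_6 (6T1, order 6), S_3 (6T2, order 6), D_6 (6T3, order 12), C_3 x S_3 (6T5, order 18), A_4 x C_2 (6T6, order 24), S_4 (6T8, order 24), S_3 x S_3 (6T9, order 36), S_4 x C_2 (6T11, order 48), (S_3 x S_3) : C_2 (6T13, order 72), PGL(2,5) (6T14, order 120), S_6 (6T16, order 720). By Dedekind's theorem, for a prime p not dividing disc(f) the degrees of the irreducible factors of f mod p form the cycle type of an element of G. Factoring f modulo the 3 such primes p <= 7 (skipping 2, which divides the discriminant), each new pattern first appears at: mod 3: f = (x^6 + x^3 + x + 2), pattern 6; mod 5: f = (x)(x + 2)(x^4 + 4x^3 + 2x^2 + 2x + 4), pattern 4+1+1; mod 7: f = (x + 5)(x^2 + x + 4)(x^3 + 6x + 2), pattern 3+2+1. No other pattern occurs in this range, so the set of observed cycle types is {6, 4+1+1, 3+2+1}. Among the candidates above, the only group containing elements of all these cycle types is S_6 (6T16); every other candidate lacks at least one of them. Hence G = S_6 (6T16), of order 720. The Galois group S_6 (6T16) has order 720, so the splitting field has degree 720 over Q.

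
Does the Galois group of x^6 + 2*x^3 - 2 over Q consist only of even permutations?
No

The polynomial is irreducible of degree 6 over Q. Its discriminant is 5038848, which is not a perfect square. A Galois group lies in the alternating group exactly when the discriminant is a square in Q, so the Galois group (S_3 x S_3) is not contained in A_6.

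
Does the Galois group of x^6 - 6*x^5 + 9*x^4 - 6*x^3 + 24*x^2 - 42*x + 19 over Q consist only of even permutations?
The polynomial is irreducible of degree 6 over Q. Its discriminant is -11156429376, which is not a perfect square. A Galois group lies in the alternating group exactly when the discriminant is a square in Q, so the Galois group (A_4 x C_2) is not contained in A_6.

No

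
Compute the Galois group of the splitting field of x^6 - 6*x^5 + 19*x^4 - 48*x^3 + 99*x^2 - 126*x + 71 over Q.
S_4 x C_2

The polynomial f is an irreducible sextic over Q, so G = Gal(f/Q) is one of the 16 transitive subgroups 6T1, ..., 6T16 of S_6. The discriminant of f is -122931200, which is not a perfect square, so G is not contained in A_6. The transitive groups of degree 6 not contained in A_6 are: C_6 (6T1, order 6), S_3 (6T2, order 6), D_6 (6T3, order 12), C_3 x S_3 (6T5, order 18), A_4 x C_2 (6T6, order 24), S_4 (6T8, order 24), S_3 x S_3 (6T9, order 36), S_4 x C_2 (6T11, order 48), (S_3 x S_3) : C_2 (6T13, order 72), PGL(2,5) (6T14, order 120), S_6 (6T16, order 720). By Dedekind's theorem, for a prime p not dividing disc(f) the degrees of the irreducible factors of f mod p form the cycle type of an element of G. Factoring f modulo the 17 such primes p <= 71 (skipping 2, 5, 7, which divide the discriminant), each new pattern first appears at: mod 3: f = (x^3 + x^2 + x + 2)(x^3 + 2x^2 + x + 1), pattern 3+3; mod 13: f = (x^6 + 7x^5 + 6x^4 + 4x^3 + 8x^2 + 4x + 6), pattern 6; mod 19: f = (x^2 + 7x + 3)(x^4 + 6x^3 + 12x^2 + 2x + 11), pattern 4+2; mod 23: f = (x + 16)(x + 17)(x^4 + 7x^3 + 22x^2 + 13x + 11), pattern 4+1+1; mod 53: f = (x^2 + x + 43)(x^2 + 14x + 41)(x^2 + 32x + 24), pattern 2+2+2; mod 59: f = (x + 11)(x + 19)(x^2 + 36x + 21)(x^2 + 46x + 39), pattern 2+2+1+1; mod 71: f = (x)(x + 38)(x + 55)(x + 60)(x^2 + 54x + 62), pattern 2+1+1+1+1. No other pattern occurs in this range, so the set of observed cycle types is {3+3, 6, 4+2, 4+1+1, 2+2+2, 2+2+1+1, 2+1+1+1+1}. The candidates containing elements of all these cycle types are S_4 x C_2 (6T11) of order 48, S_6 (6T16) of order 720; the others are excluded. The observed types are precisely the cycle types that occur in S_4 x C_2 (6T11) (apart from the identity). Each of the other remaining candidates has further cycle types, and by the Chebotarev density theorem the matching factorization patterns would occur for a proportion of primes equal to their share of the group: S_6 (6T16) additionally contains elements of type 5+1, 3+2+1, 3+1+1+1 (304 of its 720 elements, about 42% of primes). None of the 17 primes tested shows any such pattern (for each of these groups the chance of that is below 10^-4), which rules them out. Hence G = S_4 x C_2 (6T11), of order 48.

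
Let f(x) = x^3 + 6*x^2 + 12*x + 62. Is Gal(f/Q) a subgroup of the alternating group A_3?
No

The polynomial is irreducible of degree 3 over Q. Its discriminant is -78732, which is not a perfect square. A Galois group lies in the alternating group exactly when the discriminant is a square in Q, so the Galois group (S_3) is not contained in A_3.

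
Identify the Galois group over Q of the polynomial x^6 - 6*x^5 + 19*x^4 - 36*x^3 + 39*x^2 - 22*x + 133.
S_4 x C_2 (order 48)

The polynomial f is an irreducible sextic over Q, so G = Gal(f/Q) is one of the 16 transitive subgroups 6T1, ..., 6T16 of S_6. The discriminant of f is -1849378557919232, which is not a perfect square, so G is not contained in A_6. The transitive groups of degree 6 not contained in A_6 are: C_6 (6T1, order 6), S_3 (6T2, order 6), D_6 (6T3, order 12), C_3 x S_3 (6T5, order 18), A_4 x C_2 (6T6, order 24), S_4 (6T8, order 24), S_3 x S_3 (6T9, order 36), S_4 x C_2 (6T11, order 48), (S_3 x S_3) : C_2 (6T13, order 72), PGL(2,5) (6T14, order 120), S_6 (6T16, order 720). By Dedekind's theorem, for a prime p not dividing disc(f) the degrees of the irreducible factors of f mod p form the cycle type of an element of G. Factoring f modulo the 29 such primes p <= 127 (skipping 2, 29, which divide the discriminant), each new pattern first appears at: mod 3: f = (x^3 + x^2 + 2x + 1)(x^3 + 2x^2 + 1), pattern 3+3; mod 5: f = (x^6 + 4x^5 + 4x^4 + 4x^3 + 4x^2 + 3x + 3), pattern 6; mod 7: f = (x)(x + 5)(x^4 + 3x^3 + 4x^2 + 4), pattern 4+1+1; mod 17: f = (x + 6)(x + 9)(x^2 + 2x + 6)(x^2 + 11x + 14), pattern 2+2+1+1; mod 23: f = (x^2 + x + 8)(x^2 + 18x + 14)(x^2 + 21x + 17), pattern 2+2+2; mod 67: f = (x^2 + 65x + 57)(x^4 + 63x^3 + 21x^2 + 33x + 47), pattern 4+2; mod 127: f = (x + 6)(x + 46)(x + 79)(x + 119)(x^2 + 125x + 104), pattern 2+1+1+1+1. No other pattern occurs in this range, so the set of observed cycle types is {3+3, 6, 4+1+1, 2+2+1+1, 2+2+2, 4+2, 2+1+1+1+1}. The candidates containing elements of all these cycle types are S_4 x C_2 (6T11) of order 48, S_6 (6T16) of order 720; the others are excluded. The observed types are precisely the cycle types that occur in S_4 x C_2 (6T11) (apart from the identity). Each of the other remaining candidates has further cycle types, and by the Chebotarev density theorem the matching factorization patterns would occur for a proportion of primes equal to their share of the group: S_6 (6T16) additionally contains elements of type 5+1, 3+2+1, 3+1+1+1 (304 of its 720 elements, about 42% of primes). None of the 29 primes tested shows any such pattern (for each of these groups the chance of that is below 10^-4), which rules them out. Hence G = S_4 x C_2 (6T11), of order 48.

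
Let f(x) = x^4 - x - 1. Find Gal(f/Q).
The polynomial is an irreducible quartic over Q and its discriminant is -283, which is not a perfect square, so the Galois group is not contained in A_4. The resolvent cubic y^3 + 4*y - 1 is irreducible over Q. An irreducible resolvent with non-square discriminant gives S_4.

S_4 (order 24)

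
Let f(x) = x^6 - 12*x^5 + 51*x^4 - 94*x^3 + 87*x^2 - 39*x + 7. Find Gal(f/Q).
The polynomial f is an irreducible sextic over Q, so G = Gal(f/Q) is one of the 16 transitive subgroups 6T1, ..., 6T16 of S_6. The discriminant of f is -51195483, which is not a perfect square, so G is not contained in A_6. The transitive groups of degree 6 not contained in A_6 are: C_6 (6T1, order 6), S_3 (6T2, order 6), D_6 (6T3, order 12), C_3 x S_3 (6T5, order 18), A_4 x C_2 (6T6, order 24), S_4 (6T8, order 24), S_3 x S_3 (6T9, order 36), S_4 x C_2 (6T11, order 48), (S_3 x S_3) : C_2 (6T13, order 72), PGL(2,5) (6T14, order 120), S_6 (6T16, order 720). By Dedekind's theorem, for a prime p not dividing disc(f) the degrees of the irreducible factors of f mod p form the cycle type of an element of G. Factoring f modulo the 33 such primes p <= 149 (skipping 3, 17, which divide the discriminant), each new pattern first appears at: mod 2: f = (x^6 + x^4 + x^2 + x + 1), pattern 6; mod 7: f = (x)(x + 3)(x + 5)(x^3 + x^2 + 3), pattern 3+1+1+1; mod 19: f = (x^3 + 13x^2 + 4x + 13)(x^3 + 13x^2 + 11x + 2), pattern 3+3; mod 53: f = (x^2 + 2x + 23)(x^2 + 43x + 46)(x^2 + 49x + 23), pattern 2+2+2; mod 73: f = (x + 4)(x + 16)(x + 17)(x + 47)(x + 61)(x + 62), pattern 1+1+1+1+1+1. No other pattern occurs in this range, so the set of observed cycle types is {6, 3+1+1+1, 3+3, 2+2+2, 1+1+1+1+1+1}. The candidates containing elements of all these cycle types are C_3 x S_3 (6T5) of order 18, S_3 x S_3 (6T9) of order 36, (S_3 x S_3) : C_2 (6T13) of order 72, S_6 (6T16) of order 720; the others are excluded. The observed types are precisely the cycle types that occur in C_3 x S_3 (6T5). Each of the other remaining candidates has further cycle types, and by the Chebotarev density theorem the matching factorization patterns would occur for a proportion of primes equal to their share of the group: S_3 x S_3 (6T9) additionally contains elements of type 2+2+1+1 (9 of its 36 elements, about 25% of primes); (S_3 x S_3) : C_2 (6T13) additionally contains elements of type 4+2, 3+2+1, 2+2+1+1, 2+1+1+1+1 (45 of its 72 elements, about 62% of primes); S_6 (6T16) additionally contains elements of type 5+1, 4+2, 4+1+1, 3+2+1, 2+2+1+1, 2+1+1+1+1 (504 of its 720 elements, about 70% of primes). None of the 33 primes tested shows any such pattern (for each of these groups the chance of that is below 10^-4), which rules them out. Hence G = C_3 x S_3 (6T5), of order 18.

C_3 x S_3 (also written G18)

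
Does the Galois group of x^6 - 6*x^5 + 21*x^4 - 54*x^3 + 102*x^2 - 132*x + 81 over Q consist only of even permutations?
No

The polynomial is irreducible of degree 6 over Q. Its discriminant is -1024192512, which is not a perfect square. A Galois group lies in the alternating group exactly when the discriminant is a square in Q, so the Galois group (PGL(2,5)) is not contained in A_6.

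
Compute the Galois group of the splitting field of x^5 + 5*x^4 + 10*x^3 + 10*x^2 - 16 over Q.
D_5 (also written D5)

The polynomial f is an irreducible quintic over Q, so G = Gal(f/Q) is a transitive subgroup of S_5: one of C_5 (5T1, order 5), D_5 (5T2, order 10), F_20 (5T3, order 20), A_5 (5T4, order 60) or S_5 (5T5, order 120). The discriminant of f is 64000000 = 8000^2, a perfect square, so G is contained in A_5. The transitive groups of degree 5 contained in A_5 are: C_5 (5T1, order 5), D_5 (5T2, order 10), A_5 (5T4, order 60). By Dedekind's theorem, for a prime p not dividing disc(f) the degrees of the irreducible factors of f mod p form the cycle type of an element of G. Factoring f modulo the 23 such primes p <= 97 (skipping 2, 5, which divide the discriminant), each new pattern first appears at: mod 3: f = (x + 1)(x^2 + 1)(x^2 + x + 2), pattern 2+2+1; mod 7: f = (x^5 + 5x^4 + 3x^3 + 3x^2 + 5), pattern 5. No other pattern occurs in this range, so the set of observed cycle types is {2+2+1, 5}. The candidates containing elements of all these cycle types are D_5 (5T2) of order 10, A_5 (5T4) of order 60; the others are excluded. The observed types are precisely the cycle types that occur in D_5 (5T2) (apart from the identity). Each of the other remaining candidates has further cycle types, and by the Chebotarev density theorem the matching factorization patterns would occur for a proportion of primes equal to their share of the group: A_5 (5T4) additionally contains elements of type 3+1+1 (20 of its 60 elements, about 33% of primes). None of the 23 primes tested shows any such pattern (for each of these groups the chance of that is below 10^-4), which rules them out. Hence G = D_5 (5T2), of order 10.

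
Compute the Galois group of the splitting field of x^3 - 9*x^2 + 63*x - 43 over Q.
The polynomial is an irreducible cubic over Q and its discriminant is -415152, which is not a perfect square. For an irreducible cubic, a non-square discriminant gives Galois group S_3.

S_3 (also written S3)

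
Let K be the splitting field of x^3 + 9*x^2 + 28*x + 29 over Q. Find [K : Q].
The degree of the splitting field over Q equals the order of the Galois group, so first determine the group. The polynomial is an irreducible cubic over Q and its discriminant is -31, which is not a perfect square. For an irreducible cubic, a non-square discriminant gives Galois group S_3. The Galois group S_3 (3T2) has order 6, so the splitting field has degree 6 over Q.

6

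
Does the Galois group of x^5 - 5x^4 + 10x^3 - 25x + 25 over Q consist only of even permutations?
No

The polynomial is irreducible of degree 5 over Q. Its discriminant is 31250000, which is not a perfect square. A Galois group lies in the alternating group exactly when the discriminant is a square in Q, so the Galois group (F_20) is not contained in A_5.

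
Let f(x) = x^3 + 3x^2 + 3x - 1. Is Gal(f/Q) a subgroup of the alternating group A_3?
No

The polynomial is irreducible of degree 3 over Q. Its discriminant is -108, which is not a perfect square. A Galois group lies in the alternating group exactly when the discriminant is a square in Q, so the Galois group (S_3) is not contained in A_3.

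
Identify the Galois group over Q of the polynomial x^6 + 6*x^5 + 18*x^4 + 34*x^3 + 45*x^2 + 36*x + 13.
PGL(2,5), S_5 acting on 6 points

The polynomial f is an irreducible sextic over Q, so G = Gal(f/Q) is one of the 16 transitive subgroups 6T1, ..., 6T16 of S_6. The discriminant of f is -16003008, which is not a perfect square, so G is not contained in A_6. The transitive groups of degree 6 not contained in A_6 are: C_6 (6T1, order 6), S_3 (6T2, order 6), D_6 (6T3, order 12), C_3 x S_3 (6T5, order 18), A_4 x C_2 (6T6, order 24), S_4 (6T8, order 24), S_3 x S_3 (6T9, order 36), S_4 x C_2 (6T11, order 48), (S_3 x S_3) : C_2 (6T13, order 72), PGL(2,5) (6T14, order 120), S_6 (6T16, order 720). By Dedekind's theorem, for a prime p not dividing disc(f) the degrees of the irreducible factors of f mod p form the cycle type of an element of G. Factoring f modulo the 21 such primes p <= 89 (skipping 2, 3, 7, which divide the discriminant), each new pattern first appears at: mod 5: f = (x^6 + x^5 + 3x^4 + 4x^3 + x + 3), pattern 6; mod 11: f = (x + 3)(x^5 + 3x^4 + 9x^3 + 7x^2 + 2x + 8), pattern 5+1; mod 13: f = (x)(x + 9)(x^4 + 10x^3 + 6x^2 + 6x + 4), pattern 4+1+1; mod 23: f = (x + 17)(x + 21)(x^2 + 17x + 10)(x^2 + 20x + 21), pattern 2+2+1+1; mod 43: f = (x^3 + 22x^2 + 39x + 16)(x^3 + 27x^2 + 30x + 25), pattern 3+3; mod 61: f = (x^2 + 16x + 13)(x^2 + 20x + 31)(x^2 + 31x + 2), pattern 2+2+2. No other pattern occurs in this range, so the set of observed cycle types is {6, 5+1, 4+1+1, 2+2+1+1, 3+3, 2+2+2}. The candidates containing elements of all these cycle types are PGL(2,5) (6T14) of order 120, S_6 (6T16) of order 720; the others are excluded. The observed types are precisely the cycle types that occur in PGL(2,5) (6T14) (apart from the identity). Each of the other remaining candidates has further cycle types, and by the Chebotarev density theorem the matching factorization patterns would occur for a proportion of primes equal to their share of the group: S_6 (6T16) additionally contains elements of type 4+2, 3+2+1, 3+1+1+1, 2+1+1+1+1 (265 of its 720 elements, about 37% of primes). None of the 21 primes tested shows any such pattern (for each of these groups the chance of that is below 10^-4), which rules them out. Hence G = PGL(2,5) (6T14), of order 120.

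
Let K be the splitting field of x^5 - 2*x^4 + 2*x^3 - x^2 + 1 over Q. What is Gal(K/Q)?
The polynomial f is an irreducible quintic over Q, so G = Gal(f/Q) is a transitive subgroup of S_5: one of C_5 (5T1, order 5), D_5 (5T2, order 10), F_20 (5T3, order 20), A_5 (5T4, order 60) or S_5 (5T5, order 120). The discriminant of f is 2209 = 47^2, a perfect square, so G is contained in A_5. The transitive groups of degree 5 contained in A_5 are: C_5 (5T1, order 5), D_5 (5T2, order 10), A_5 (5T4, order 60). By Dedekind's theorem, for a prime p not dividing disc(f) the degrees of the irreducible factors of f mod p form the cycle type of an element of G. Factoring f modulo the 23 such primes p <= 89 (skipping 47, which divides the discriminant), each new pattern first appears at: mod 2: f = (x^5 + x^2 + 1), pattern 5; mod 5: f = (x + 1)(x^2 + 2)(x^2 + 2x + 3), pattern 2+2+1; mod 83: f = (x + 2)(x + 12)(x + 15)(x + 23)(x + 29), pattern 1+1+1+1+1. No other pattern occurs in this range, so the set of observed cycle types is {5, 2+2+1, 1+1+1+1+1}. The candidates containing elements of all these cycle types are D_5 (5T2) of order 10, A_5 (5T4) of order 60; the others are excluded. The observed types are precisely the cycle types that occur in D_5 (5T2). Each of the other remaining candidates has further cycle types, and by the Chebotarev density theorem the matching factorization patterns would occur for a proportion of primes equal to their share of the group: A_5 (5T4) additionally contains elements of type 3+1+1 (20 of its 60 elements, about 33% of primes). None of the 23 primes tested shows any such pattern (for each of these groups the chance of that is below 10^-4), which rules them out. Hence G = D_5 (5T2), of order 10.

D_5, the dihedral group of order 10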